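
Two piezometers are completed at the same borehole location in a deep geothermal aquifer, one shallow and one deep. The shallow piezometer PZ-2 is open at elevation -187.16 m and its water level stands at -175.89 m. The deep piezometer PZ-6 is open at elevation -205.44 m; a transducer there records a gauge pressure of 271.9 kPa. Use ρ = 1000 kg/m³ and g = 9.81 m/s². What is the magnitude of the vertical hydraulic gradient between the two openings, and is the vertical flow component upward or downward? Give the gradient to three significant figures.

Total head at PZ-2: h = -175.89 m (water level in the standpipe).
Pressure head at PZ-6: ψ = P/(ρg) = 271.9×1000 / (1000 × 9.81) = 27.72 m.
Total head at PZ-6: h = z + ψ = -205.44 + 27.72 = -177.72 m.
Δh = h(PZ-2) − h(PZ-6) = -175.89 − (-177.72) = 1.83 m.
Vertical separation Δz = -187.16 − (-205.44) = 18.28 m.
|i_v| = |Δh| / Δz = 1.83 / 18.28 = 0.100.
Head is higher in the shallow piezometer, so vertical flow is downward (recharge condition).

|i_v| ≈ 0.100; vertical flow is downward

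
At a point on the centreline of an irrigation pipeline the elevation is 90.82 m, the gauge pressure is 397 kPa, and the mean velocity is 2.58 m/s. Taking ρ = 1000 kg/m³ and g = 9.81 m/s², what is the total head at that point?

h ≈ 131.63 m

Pressure head ψ = P/(ρg) = 397×1000 / (1000 × 9.81) = 40.47 m.
Velocity head = v²/(2g) = 2.58² / (2 × 9.81) = 0.339 m.
h = z + ψ + v²/(2g) = 90.82 + 40.47 + 0.339 = 131.63 m.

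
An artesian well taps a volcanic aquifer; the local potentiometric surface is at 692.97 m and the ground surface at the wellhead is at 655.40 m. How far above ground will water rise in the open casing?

≈ 37.57 m above ground

Water rises to the potentiometric surface, so the rise above ground = 692.97 − 655.40 = 37.57 m.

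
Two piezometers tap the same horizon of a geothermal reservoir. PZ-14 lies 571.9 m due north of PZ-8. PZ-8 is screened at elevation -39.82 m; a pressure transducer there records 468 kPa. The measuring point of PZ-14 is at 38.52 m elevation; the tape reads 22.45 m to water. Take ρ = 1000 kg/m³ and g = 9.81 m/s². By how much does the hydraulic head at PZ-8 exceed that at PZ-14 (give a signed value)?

Pressure head at PZ-8: ψ = P/(ρg) = 468×1000 / (1000 × 9.81) = 47.71 m.
Total head at PZ-8: h = z + ψ = -39.82 + 47.71 = 7.89 m.
Total head at PZ-14: h = 38.52 − 22.45 = 16.07 m.
Head difference: h(PZ-8) − h(PZ-14) = 7.89 − 16.07 = -8.18 m.

Δh ≈ -8.18 m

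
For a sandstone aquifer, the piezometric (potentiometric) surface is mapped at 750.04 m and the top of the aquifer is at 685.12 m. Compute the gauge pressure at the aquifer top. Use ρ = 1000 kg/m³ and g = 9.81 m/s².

P ≈ 637 kPa

Pressure head at the aquifer top: ψ = h − z = 750.04 − 685.12 = 64.92 m.
P = ρgψ = 1000 × 9.81 × 64.92 = 636865 Pa ≈ 637 kPa.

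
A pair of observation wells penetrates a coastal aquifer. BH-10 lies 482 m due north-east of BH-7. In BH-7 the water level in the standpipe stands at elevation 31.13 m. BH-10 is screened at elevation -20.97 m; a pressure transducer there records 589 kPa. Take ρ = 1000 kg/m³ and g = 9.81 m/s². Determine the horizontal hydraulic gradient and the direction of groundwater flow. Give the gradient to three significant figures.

i ≈ 0.0165; groundwater flows toward the south-west

Total head at BH-7: h = 31.13 m (water level in the piezometer is the total head).
Pressure head at BH-10: ψ = P/(ρg) = 589×1000 / (1000 × 9.81) = 60.04 m.
Total head at BH-10: h = z + ψ = -20.97 + 60.04 = 39.07 m.
Head difference: h(BH-7) − h(BH-10) = 31.13 − 39.07 = -7.94 m.
Hydraulic gradient: i = |Δh| / L = 7.94 / 482 = 0.0165.
Flow is from higher to lower head: from BH-10 toward BH-7, i.e. toward the south-west.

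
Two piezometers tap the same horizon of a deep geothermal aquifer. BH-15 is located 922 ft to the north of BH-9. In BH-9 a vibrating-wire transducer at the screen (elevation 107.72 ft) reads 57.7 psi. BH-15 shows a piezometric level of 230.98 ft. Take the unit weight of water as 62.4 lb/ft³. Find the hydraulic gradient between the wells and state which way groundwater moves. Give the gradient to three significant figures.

i ≈ 0.0107; groundwater flows toward the north

Pressure head at BH-9: ψ = 144·P/γ = 144 × 57.7 / 62.4 = 133.15 ft.
Total head at BH-9: h = z + ψ = 107.72 + 133.15 = 240.87 ft.
Total head at BH-15: h = 230.98 ft (water level in the piezometer is the total head).
Head difference: h(BH-9) − h(BH-15) = 240.87 − 230.98 = 9.89 ft.
Hydraulic gradient: i = |Δh| / L = 9.89 / 922 = 0.0107.
Flow is from higher to lower head: from BH-9 toward BH-15, i.e. toward the north.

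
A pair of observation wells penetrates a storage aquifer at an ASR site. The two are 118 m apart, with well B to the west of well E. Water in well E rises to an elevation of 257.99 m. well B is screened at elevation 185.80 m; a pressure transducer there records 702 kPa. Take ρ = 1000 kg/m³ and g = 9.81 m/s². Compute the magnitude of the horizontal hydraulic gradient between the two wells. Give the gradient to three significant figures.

i ≈ 0.00534

Total head at well E: h = 257.99 m (water level in the piezometer is the total head).
Pressure head at well B: ψ = P/(ρg) = 702×1000 / (1000 × 9.81) = 71.56 m.
Total head at well B: h = z + ψ = 185.80 + 71.56 = 257.36 m.
Head difference: h(well E) − h(well B) = 257.99 − 257.36 = 0.63 m.
Hydraulic gradient: i = |Δh| / L = 0.63 / 118 = 0.00534.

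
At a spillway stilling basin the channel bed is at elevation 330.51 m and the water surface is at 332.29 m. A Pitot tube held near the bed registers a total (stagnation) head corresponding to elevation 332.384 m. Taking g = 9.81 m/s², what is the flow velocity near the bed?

Near the bed, under hydrostatic conditions, the piezometric head (z + ψ) equals the free-surface elevation, 332.29 m.
Velocity head = total − piezometric = 332.384 − 332.29 = 0.094 m.
v = √(2g·h_v) = √(2 × 9.81 × 0.094) = 1.36 m/s.

v ≈ 1.36 m/s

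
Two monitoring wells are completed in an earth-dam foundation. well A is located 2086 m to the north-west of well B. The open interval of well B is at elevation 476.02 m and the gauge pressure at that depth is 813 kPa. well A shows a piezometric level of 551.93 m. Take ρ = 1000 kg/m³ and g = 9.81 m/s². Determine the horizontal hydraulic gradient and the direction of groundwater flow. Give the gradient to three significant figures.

Pressure head at well B: ψ = P/(ρg) = 813×1000 / (1000 × 9.81) = 82.87 m.
Total head at well B: h = z + ψ = 476.02 + 82.87 = 558.89 m.
Total head at well A: h = 551.93 m (water level in the piezometer is the total head).
Head difference: h(well B) − h(well A) = 558.89 − 551.93 = 6.96 m.
Hydraulic gradient: i = |Δh| / L = 6.96 / 2086 = 0.00334.
Flow is from higher to lower head: from well B toward well A, i.e. toward the north-west.

i ≈ 0.00334; groundwater flows toward the north-west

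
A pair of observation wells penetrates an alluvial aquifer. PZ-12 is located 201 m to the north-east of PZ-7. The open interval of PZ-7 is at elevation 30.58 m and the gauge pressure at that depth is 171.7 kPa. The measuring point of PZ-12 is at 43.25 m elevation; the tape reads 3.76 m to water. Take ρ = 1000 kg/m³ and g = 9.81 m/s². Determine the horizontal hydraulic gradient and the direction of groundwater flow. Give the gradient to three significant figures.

i ≈ 0.0427; groundwater flows toward the north-east

Pressure head at PZ-7: ψ = P/(ρg) = 171.7×1000 / (1000 × 9.81) = 17.50 m.
Total head at PZ-7: h = z + ψ = 30.58 + 17.50 = 48.08 m.
Total head at PZ-12: h = 43.25 − 3.76 = 39.49 m.
Head difference: h(PZ-7) − h(PZ-12) = 48.08 − 39.49 = 8.59 m.
Hydraulic gradient: i = |Δh| / L = 8.59 / 201 = 0.0427.
Flow is from higher to lower head: from PZ-7 toward PZ-12, i.e. toward the north-east.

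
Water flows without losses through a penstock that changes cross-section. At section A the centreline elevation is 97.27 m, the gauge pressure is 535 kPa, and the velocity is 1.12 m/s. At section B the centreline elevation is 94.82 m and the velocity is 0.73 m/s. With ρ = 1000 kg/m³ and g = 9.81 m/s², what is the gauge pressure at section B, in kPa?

Pressure head at A: ψ₁ = P₁/(ρg) = 535×1000 / (1000 × 9.81) = 54.54 m.
Velocity heads: v₁²/2g = 1.12²/19.62 = 0.064 m; v₂²/2g = 0.73²/19.62 = 0.027 m.
Total head H = z₁ + ψ₁ + v₁²/2g = 97.27 + 54.54 + 0.064 = 151.87 m.
ψ₂ = H − z₂ − v₂²/2g = 151.87 − 94.82 − 0.027 = 57.02 m.
P₂ = ρgψ₂ = 1000 × 9.81 × 57.02 ≈ 559 kPa.

P₂ ≈ 559 kPa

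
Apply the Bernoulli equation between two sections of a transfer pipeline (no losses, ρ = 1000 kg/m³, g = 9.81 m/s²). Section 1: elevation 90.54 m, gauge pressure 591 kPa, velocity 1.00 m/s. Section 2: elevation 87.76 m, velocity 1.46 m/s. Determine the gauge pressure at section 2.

Pressure head at 1: ψ₁ = P₁/(ρg) = 591×1000 / (1000 × 9.81) = 60.24 m.
Velocity heads: v₁²/2g = 1.00²/19.62 = 0.051 m; v₂²/2g = 1.46²/19.62 = 0.109 m.
Total head H = z₁ + ψ₁ + v₁²/2g = 90.54 + 60.24 + 0.051 = 150.83 m.
ψ₂ = H − z₂ − v₂²/2g = 150.83 − 87.76 − 0.109 = 62.96 m.
P₂ = ρgψ₂ = 1000 × 9.81 × 62.96 ≈ 618 kPa.

P₂ ≈ 618 kPa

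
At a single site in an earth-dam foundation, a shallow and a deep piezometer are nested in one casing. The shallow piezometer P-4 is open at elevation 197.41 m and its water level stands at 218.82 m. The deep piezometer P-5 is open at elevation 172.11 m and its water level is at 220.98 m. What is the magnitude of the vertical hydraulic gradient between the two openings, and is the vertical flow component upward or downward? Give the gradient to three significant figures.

|i_v| ≈ 0.0854; vertical flow is upward

Total head at P-4: h = 218.82 m (water level in the standpipe).
Total head at P-5: h = 220.98 m.
Δh = h(P-4) − h(P-5) = 218.82 − 220.98 = -2.16 m.
Vertical separation Δz = 197.41 − 172.11 = 25.30 m.
|i_v| = |Δh| / Δz = 2.16 / 25.30 = 0.0854.
Head is higher in the deep piezometer, so vertical flow is upward (discharge condition).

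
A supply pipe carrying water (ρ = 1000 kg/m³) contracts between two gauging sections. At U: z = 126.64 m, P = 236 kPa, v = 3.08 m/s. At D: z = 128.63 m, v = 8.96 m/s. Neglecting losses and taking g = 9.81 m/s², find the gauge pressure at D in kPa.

P₂ ≈ 181 kPa

Pressure head at U: ψ₁ = P₁/(ρg) = 236×1000 / (1000 × 9.81) = 24.06 m.
Velocity heads: v₁²/2g = 3.08²/19.62 = 0.484 m; v₂²/2g = 8.96²/19.62 = 4.092 m.
Total head H = z₁ + ψ₁ + v₁²/2g = 126.64 + 24.06 + 0.484 = 151.18 m.
ψ₂ = H − z₂ − v₂²/2g = 151.18 − 128.63 − 4.092 = 18.46 m.
P₂ = ρgψ₂ = 1000 × 9.81 × 18.46 ≈ 181 kPa.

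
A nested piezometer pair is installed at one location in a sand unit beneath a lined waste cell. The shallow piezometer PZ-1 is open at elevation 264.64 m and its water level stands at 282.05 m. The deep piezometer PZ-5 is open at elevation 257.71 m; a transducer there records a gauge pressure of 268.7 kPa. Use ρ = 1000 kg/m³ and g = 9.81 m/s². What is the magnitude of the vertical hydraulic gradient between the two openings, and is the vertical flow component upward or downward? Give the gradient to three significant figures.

|i_v| ≈ 0.440; vertical flow is upward

Total head at PZ-1: h = 282.05 m (water level in the standpipe).
Pressure head at PZ-5: ψ = P/(ρg) = 268.7×1000 / (1000 × 9.81) = 27.39 m.
Total head at PZ-5: h = z + ψ = 257.71 + 27.39 = 285.10 m.
Δh = h(PZ-1) − h(PZ-5) = 282.05 − 285.10 = -3.05 m.
Vertical separation Δz = 264.64 − 257.71 = 6.93 m.
|i_v| = |Δh| / Δz = 3.05 / 6.93 = 0.440.
Head is higher in the deep piezometer, so vertical flow is upward (discharge condition).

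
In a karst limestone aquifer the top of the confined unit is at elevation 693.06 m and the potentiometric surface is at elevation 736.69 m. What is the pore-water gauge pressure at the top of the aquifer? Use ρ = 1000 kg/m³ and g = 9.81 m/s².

Pressure head at the aquifer top: ψ = h − z = 736.69 − 693.06 = 43.63 m.
P = ρgψ = 1000 × 9.81 × 43.63 = 428010 Pa ≈ 428 kPa.

P ≈ 428 kPa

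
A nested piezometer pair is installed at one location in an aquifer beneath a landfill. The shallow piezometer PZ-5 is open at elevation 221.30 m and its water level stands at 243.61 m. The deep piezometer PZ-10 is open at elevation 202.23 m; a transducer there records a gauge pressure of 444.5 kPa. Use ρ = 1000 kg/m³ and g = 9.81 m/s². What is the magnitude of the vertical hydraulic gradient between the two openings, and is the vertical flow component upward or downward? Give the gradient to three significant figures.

|i_v| ≈ 0.206; vertical flow is upward

Total head at PZ-5: h = 243.61 m (water level in the standpipe).
Pressure head at PZ-10: ψ = P/(ρg) = 444.5×1000 / (1000 × 9.81) = 45.31 m.
Total head at PZ-10: h = z + ψ = 202.23 + 45.31 = 247.54 m.
Δh = h(PZ-5) − h(PZ-10) = 243.61 − 247.54 = -3.93 m.
Vertical separation Δz = 221.30 − 202.23 = 19.07 m.
|i_v| = |Δh| / Δz = 3.93 / 19.07 = 0.206.
Head is higher in the deep piezometer, so vertical flow is upward (discharge condition).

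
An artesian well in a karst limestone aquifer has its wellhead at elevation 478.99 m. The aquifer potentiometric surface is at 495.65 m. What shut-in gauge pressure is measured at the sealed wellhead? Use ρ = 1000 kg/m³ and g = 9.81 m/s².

P ≈ 163 kPa

Head above the cap: Δh = 495.65 − 478.99 = 16.66 m.
P = ρgΔh = 1000 × 9.81 × 16.66 = 163435 Pa ≈ 163 kPa.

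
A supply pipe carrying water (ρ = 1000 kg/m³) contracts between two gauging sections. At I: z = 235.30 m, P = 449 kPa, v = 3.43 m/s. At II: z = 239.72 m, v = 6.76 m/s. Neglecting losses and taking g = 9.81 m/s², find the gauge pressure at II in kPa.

P₂ ≈ 389 kPa

Pressure head at I: ψ₁ = P₁/(ρg) = 449×1000 / (1000 × 9.81) = 45.77 m.
Velocity heads: v₁²/2g = 3.43²/19.62 = 0.600 m; v₂²/2g = 6.76²/19.62 = 2.329 m.
Total head H = z₁ + ψ₁ + v₁²/2g = 235.30 + 45.77 + 0.600 = 281.67 m.
ψ₂ = H − z₂ − v₂²/2g = 281.67 − 239.72 − 2.329 = 39.62 m.
P₂ = ρgψ₂ = 1000 × 9.81 × 39.62 ≈ 389 kPa.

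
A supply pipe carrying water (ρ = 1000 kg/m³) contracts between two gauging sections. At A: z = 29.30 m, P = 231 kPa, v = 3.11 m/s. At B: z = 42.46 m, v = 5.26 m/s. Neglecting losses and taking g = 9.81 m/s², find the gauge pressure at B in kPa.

Pressure head at A: ψ₁ = P₁/(ρg) = 231×1000 / (1000 × 9.81) = 23.55 m.
Velocity heads: v₁²/2g = 3.11²/19.62 = 0.493 m; v₂²/2g = 5.26²/19.62 = 1.410 m.
Total head H = z₁ + ψ₁ + v₁²/2g = 29.30 + 23.55 + 0.493 = 53.34 m.
ψ₂ = H − z₂ − v₂²/2g = 53.34 − 42.46 − 1.410 = 9.47 m.
P₂ = ρgψ₂ = 1000 × 9.81 × 9.47 ≈ 92.9 kPa.

P₂ ≈ 92.9 kPa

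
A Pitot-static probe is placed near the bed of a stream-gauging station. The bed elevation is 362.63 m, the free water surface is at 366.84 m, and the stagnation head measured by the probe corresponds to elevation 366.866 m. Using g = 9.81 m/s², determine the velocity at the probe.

Near the bed, under hydrostatic conditions, the piezometric head (z + ψ) equals the free-surface elevation, 366.84 m.
Velocity head = total − piezometric = 366.866 − 366.84 = 0.026 m.
v = √(2g·h_v) = √(2 × 9.81 × 0.026) = 0.714 m/s.

v ≈ 0.714 m/s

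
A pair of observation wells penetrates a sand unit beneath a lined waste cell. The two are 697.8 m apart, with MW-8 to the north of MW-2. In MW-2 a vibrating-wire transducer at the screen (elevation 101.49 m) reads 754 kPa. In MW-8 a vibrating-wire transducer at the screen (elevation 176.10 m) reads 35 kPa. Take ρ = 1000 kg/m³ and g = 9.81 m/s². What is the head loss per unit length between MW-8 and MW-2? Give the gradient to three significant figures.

Pressure head at MW-2: ψ = P/(ρg) = 754×1000 / (1000 × 9.81) = 76.86 m.
Total head at MW-2: h = z + ψ = 101.49 + 76.86 = 178.35 m.
Pressure head at MW-8: ψ = P/(ρg) = 35×1000 / (1000 × 9.81) = 3.57 m.
Total head at MW-8: h = z + ψ = 176.10 + 3.57 = 179.67 m.
Head difference: h(MW-2) − h(MW-8) = 178.35 − 179.67 = -1.32 m.
Hydraulic gradient: i = |Δh| / L = 1.32 / 697.8 = 0.00189.

i ≈ 0.00189 m/m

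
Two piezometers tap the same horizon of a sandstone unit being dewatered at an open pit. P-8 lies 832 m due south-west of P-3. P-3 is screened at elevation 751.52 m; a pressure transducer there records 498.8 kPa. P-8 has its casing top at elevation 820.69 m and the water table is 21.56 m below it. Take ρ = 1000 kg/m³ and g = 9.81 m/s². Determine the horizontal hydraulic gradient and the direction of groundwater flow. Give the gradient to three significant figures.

i ≈ 0.00389; groundwater flows toward the south-west

Pressure head at P-3: ψ = P/(ρg) = 498.8×1000 / (1000 × 9.81) = 50.85 m.
Total head at P-3: h = z + ψ = 751.52 + 50.85 = 802.37 m.
Total head at P-8: h = 820.69 − 21.56 = 799.13 m.
Head difference: h(P-3) − h(P-8) = 802.37 − 799.13 = 3.24 m.
Hydraulic gradient: i = |Δh| / L = 3.24 / 832 = 0.00389.
Flow is from higher to lower head: from P-3 toward P-8, i.e. toward the south-west.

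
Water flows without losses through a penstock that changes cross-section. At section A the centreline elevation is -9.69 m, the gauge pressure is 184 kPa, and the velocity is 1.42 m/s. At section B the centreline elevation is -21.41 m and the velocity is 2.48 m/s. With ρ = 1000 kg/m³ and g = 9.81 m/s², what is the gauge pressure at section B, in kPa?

P₂ ≈ 297 kPa

Pressure head at A: ψ₁ = P₁/(ρg) = 184×1000 / (1000 × 9.81) = 18.76 m.
Velocity heads: v₁²/2g = 1.42²/19.62 = 0.103 m; v₂²/2g = 2.48²/19.62 = 0.313 m.
Total head H = z₁ + ψ₁ + v₁²/2g = -9.69 + 18.76 + 0.103 = 9.17 m.
ψ₂ = H − z₂ − v₂²/2g = 9.17 − (-21.41) − 0.313 = 30.27 m.
P₂ = ρgψ₂ = 1000 × 9.81 × 30.27 ≈ 297 kPa.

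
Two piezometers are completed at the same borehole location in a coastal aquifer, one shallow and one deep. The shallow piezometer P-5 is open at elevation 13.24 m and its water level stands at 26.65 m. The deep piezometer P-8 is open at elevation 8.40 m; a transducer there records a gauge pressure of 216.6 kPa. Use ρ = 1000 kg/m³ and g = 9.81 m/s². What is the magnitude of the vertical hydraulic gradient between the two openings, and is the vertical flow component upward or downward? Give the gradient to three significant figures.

|i_v| ≈ 0.791; vertical flow is upward

Total head at P-5: h = 26.65 m (water level in the standpipe).
Pressure head at P-8: ψ = P/(ρg) = 216.6×1000 / (1000 × 9.81) = 22.08 m.
Total head at P-8: h = z + ψ = 8.40 + 22.08 = 30.48 m.
Δh = h(P-5) − h(P-8) = 26.65 − 30.48 = -3.83 m.
Vertical separation Δz = 13.24 − 8.40 = 4.84 m.
|i_v| = |Δh| / Δz = 3.83 / 4.84 = 0.791.
Head is higher in the deep piezometer, so vertical flow is upward (discharge condition).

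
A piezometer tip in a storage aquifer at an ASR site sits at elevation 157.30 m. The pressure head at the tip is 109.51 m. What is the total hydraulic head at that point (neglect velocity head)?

h = z + ψ = 157.30 + 109.51 = 266.81 m.

h ≈ 266.81 m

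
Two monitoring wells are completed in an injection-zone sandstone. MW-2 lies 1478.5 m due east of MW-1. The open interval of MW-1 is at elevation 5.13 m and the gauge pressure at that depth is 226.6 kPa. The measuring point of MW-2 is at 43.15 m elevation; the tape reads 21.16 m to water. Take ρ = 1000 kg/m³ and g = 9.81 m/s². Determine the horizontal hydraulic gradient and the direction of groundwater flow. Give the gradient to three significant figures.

i ≈ 0.00422; groundwater flows toward the east

Pressure head at MW-1: ψ = P/(ρg) = 226.6×1000 / (1000 × 9.81) = 23.10 m.
Total head at MW-1: h = z + ψ = 5.13 + 23.10 = 28.23 m.
Total head at MW-2: h = 43.15 − 21.16 = 21.99 m.
Head difference: h(MW-1) − h(MW-2) = 28.23 − 21.99 = 6.24 m.
Hydraulic gradient: i = |Δh| / L = 6.24 / 1478.5 = 0.00422.
Flow is from higher to lower head: from MW-1 toward MW-2, i.e. toward the east.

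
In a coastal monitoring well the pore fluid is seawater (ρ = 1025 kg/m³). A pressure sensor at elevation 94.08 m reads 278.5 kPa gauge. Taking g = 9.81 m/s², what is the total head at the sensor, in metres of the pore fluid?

ψ = P/(ρg) = 278.5×1000 / (1025 × 9.81) = 27.70 m.
h = z + ψ = 94.08 + 27.70 = 121.78 m.

h ≈ 121.78 m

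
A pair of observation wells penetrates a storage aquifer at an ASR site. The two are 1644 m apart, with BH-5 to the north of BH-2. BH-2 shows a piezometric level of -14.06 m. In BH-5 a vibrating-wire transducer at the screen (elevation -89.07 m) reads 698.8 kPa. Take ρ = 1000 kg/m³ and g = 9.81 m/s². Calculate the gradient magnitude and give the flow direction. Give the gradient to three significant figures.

i ≈ 0.00230; groundwater flows toward the north

Total head at BH-2: h = -14.06 m (water level in the piezometer is the total head).
Pressure head at BH-5: ψ = P/(ρg) = 698.8×1000 / (1000 × 9.81) = 71.23 m.
Total head at BH-5: h = z + ψ = -89.07 + 71.23 = -17.84 m.
Head difference: h(BH-2) − h(BH-5) = -14.06 − (-17.84) = 3.78 m.
Hydraulic gradient: i = |Δh| / L = 3.78 / 1644 = 0.00230.
Flow is from higher to lower head: from BH-2 toward BH-5, i.e. toward the north.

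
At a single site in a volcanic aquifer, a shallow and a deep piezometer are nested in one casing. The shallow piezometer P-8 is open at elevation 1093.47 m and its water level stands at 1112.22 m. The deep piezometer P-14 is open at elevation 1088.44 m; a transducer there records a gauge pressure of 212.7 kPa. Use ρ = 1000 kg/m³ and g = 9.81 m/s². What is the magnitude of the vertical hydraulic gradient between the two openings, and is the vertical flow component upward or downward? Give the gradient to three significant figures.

|i_v| ≈ 0.417; vertical flow is downward

Total head at P-8: h = 1112.22 m (water level in the standpipe).
Pressure head at P-14: ψ = P/(ρg) = 212.7×1000 / (1000 × 9.81) = 21.68 m.
Total head at P-14: h = z + ψ = 1088.44 + 21.68 = 1110.12 m.
Δh = h(P-8) − h(P-14) = 1112.22 − 1110.12 = 2.10 m.
Vertical separation Δz = 1093.47 − 1088.44 = 5.03 m.
|i_v| = |Δh| / Δz = 2.10 / 5.03 = 0.417.
Head is higher in the shallow piezometer, so vertical flow is downward (recharge condition).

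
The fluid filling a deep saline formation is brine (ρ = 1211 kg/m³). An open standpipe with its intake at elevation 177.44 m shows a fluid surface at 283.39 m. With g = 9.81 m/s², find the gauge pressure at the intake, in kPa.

Pressure head ψ = h − z = 283.39 − 177.44 = 105.95 m.
P = ρgψ = 1211 × 9.81 × 105.95 = 1258676 Pa ≈ 1260 kPa.

P ≈ 1260 kPa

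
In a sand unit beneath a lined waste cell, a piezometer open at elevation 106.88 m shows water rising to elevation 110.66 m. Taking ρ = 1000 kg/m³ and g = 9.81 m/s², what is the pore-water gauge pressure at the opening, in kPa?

Pressure head ψ = h − z = 110.66 − 106.88 = 3.78 m.
P = ρgψ = 1000 × 9.81 × 3.78 = 37082 Pa ≈ 37.1 kPa.

P ≈ 37.1 kPa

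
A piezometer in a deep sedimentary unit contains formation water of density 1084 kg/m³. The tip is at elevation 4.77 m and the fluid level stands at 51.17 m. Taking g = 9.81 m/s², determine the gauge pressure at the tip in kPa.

P ≈ 493 kPa

Pressure head ψ = h − z = 51.17 − 4.77 = 46.40 m.
P = ρgψ = 1084 × 9.81 × 46.40 = 493419 Pa ≈ 493 kPa.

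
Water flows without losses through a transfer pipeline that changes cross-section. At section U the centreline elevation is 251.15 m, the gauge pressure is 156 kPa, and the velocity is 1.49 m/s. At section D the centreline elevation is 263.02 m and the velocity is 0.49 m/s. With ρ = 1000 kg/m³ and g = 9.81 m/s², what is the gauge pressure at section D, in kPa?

P₂ ≈ 40.5 kPa

Pressure head at U: ψ₁ = P₁/(ρg) = 156×1000 / (1000 × 9.81) = 15.90 m.
Velocity heads: v₁²/2g = 1.49²/19.62 = 0.113 m; v₂²/2g = 0.49²/19.62 = 0.012 m.
Total head H = z₁ + ψ₁ + v₁²/2g = 251.15 + 15.90 + 0.113 = 267.16 m.
ψ₂ = H − z₂ − v₂²/2g = 267.16 − 263.02 − 0.012 = 4.13 m.
P₂ = ρgψ₂ = 1000 × 9.81 × 4.13 ≈ 40.5 kPa.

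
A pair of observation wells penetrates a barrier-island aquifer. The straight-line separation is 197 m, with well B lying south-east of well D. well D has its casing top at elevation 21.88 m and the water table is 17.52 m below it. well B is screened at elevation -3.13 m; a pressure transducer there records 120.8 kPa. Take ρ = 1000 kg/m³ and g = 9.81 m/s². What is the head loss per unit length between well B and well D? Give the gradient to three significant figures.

Total head at well D: h = 21.88 − 17.52 = 4.36 m.
Pressure head at well B: ψ = P/(ρg) = 120.8×1000 / (1000 × 9.81) = 12.31 m.
Total head at well B: h = z + ψ = -3.13 + 12.31 = 9.18 m.
Head difference: h(well D) − h(well B) = 4.36 − 9.18 = -4.82 m.
Hydraulic gradient: i = |Δh| / L = 4.82 / 197 = 0.0245.

i ≈ 0.0245 m/m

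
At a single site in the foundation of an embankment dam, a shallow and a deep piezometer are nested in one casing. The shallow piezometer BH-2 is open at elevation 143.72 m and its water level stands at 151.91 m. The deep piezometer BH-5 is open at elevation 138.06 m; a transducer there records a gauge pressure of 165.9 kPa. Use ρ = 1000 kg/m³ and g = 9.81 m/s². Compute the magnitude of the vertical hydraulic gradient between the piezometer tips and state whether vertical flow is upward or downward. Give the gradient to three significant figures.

|i_v| ≈ 0.541; vertical flow is upward

Total head at BH-2: h = 151.91 m (water level in the standpipe).
Pressure head at BH-5: ψ = P/(ρg) = 165.9×1000 / (1000 × 9.81) = 16.91 m.
Total head at BH-5: h = z + ψ = 138.06 + 16.91 = 154.97 m.
Δh = h(BH-2) − h(BH-5) = 151.91 − 154.97 = -3.06 m.
Vertical separation Δz = 143.72 − 138.06 = 5.66 m.
|i_v| = |Δh| / Δz = 3.06 / 5.66 = 0.541.
Head is higher in the deep piezometer, so vertical flow is upward (discharge condition).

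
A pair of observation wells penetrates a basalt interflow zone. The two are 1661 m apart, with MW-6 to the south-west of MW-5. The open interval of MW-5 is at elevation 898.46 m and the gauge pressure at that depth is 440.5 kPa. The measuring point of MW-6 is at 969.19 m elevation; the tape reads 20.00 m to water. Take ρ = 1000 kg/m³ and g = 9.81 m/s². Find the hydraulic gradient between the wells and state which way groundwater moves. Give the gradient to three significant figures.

i ≈ 0.00351; groundwater flows toward the north-east

Pressure head at MW-5: ψ = P/(ρg) = 440.5×1000 / (1000 × 9.81) = 44.90 m.
Total head at MW-5: h = z + ψ = 898.46 + 44.90 = 943.36 m.
Total head at MW-6: h = 969.19 − 20.00 = 949.19 m.
Head difference: h(MW-5) − h(MW-6) = 943.36 − 949.19 = -5.83 m.
Hydraulic gradient: i = |Δh| / L = 5.83 / 1661 = 0.00351.
Flow is from higher to lower head: from MW-6 toward MW-5, i.e. toward the north-east.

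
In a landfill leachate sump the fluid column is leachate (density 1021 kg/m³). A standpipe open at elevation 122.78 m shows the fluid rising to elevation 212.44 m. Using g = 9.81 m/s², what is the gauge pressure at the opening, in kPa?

Pressure head ψ = h − z = 212.44 − 122.78 = 89.66 m.
P = ρgψ = 1021 × 9.81 × 89.66 = 898035 Pa ≈ 898 kPa.

P ≈ 898 kPa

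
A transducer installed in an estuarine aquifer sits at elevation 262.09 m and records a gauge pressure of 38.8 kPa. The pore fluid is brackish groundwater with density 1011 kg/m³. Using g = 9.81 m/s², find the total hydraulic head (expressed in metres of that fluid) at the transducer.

ψ = P/(ρg) = 38.8×1000 / (1011 × 9.81) = 3.91 m.
h = z + ψ = 262.09 + 3.91 = 266.00 m.

h ≈ 266.00 m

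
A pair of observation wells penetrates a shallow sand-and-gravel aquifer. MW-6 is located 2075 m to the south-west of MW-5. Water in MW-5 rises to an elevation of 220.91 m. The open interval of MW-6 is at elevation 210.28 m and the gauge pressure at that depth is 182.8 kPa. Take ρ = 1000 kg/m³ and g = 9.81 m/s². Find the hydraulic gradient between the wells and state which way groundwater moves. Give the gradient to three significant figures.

i ≈ 0.00386; groundwater flows toward the north-east

Total head at MW-5: h = 220.91 m (water level in the piezometer is the total head).
Pressure head at MW-6: ψ = P/(ρg) = 182.8×1000 / (1000 × 9.81) = 18.63 m.
Total head at MW-6: h = z + ψ = 210.28 + 18.63 = 228.91 m.
Head difference: h(MW-5) − h(MW-6) = 220.91 − 228.91 = -8.00 m.
Hydraulic gradient: i = |Δh| / L = 8.00 / 2075 = 0.00386.
Flow is from higher to lower head: from MW-6 toward MW-5, i.e. toward the north-east.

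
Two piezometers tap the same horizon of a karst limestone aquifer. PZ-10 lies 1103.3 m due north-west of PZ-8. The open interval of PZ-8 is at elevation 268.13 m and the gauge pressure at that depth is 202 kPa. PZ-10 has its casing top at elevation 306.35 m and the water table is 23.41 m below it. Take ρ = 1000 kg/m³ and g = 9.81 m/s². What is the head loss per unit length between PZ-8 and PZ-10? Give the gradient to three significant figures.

i ≈ 0.00524 m/m

Pressure head at PZ-8: ψ = P/(ρg) = 202×1000 / (1000 × 9.81) = 20.59 m.
Total head at PZ-8: h = z + ψ = 268.13 + 20.59 = 288.72 m.
Total head at PZ-10: h = 306.35 − 23.41 = 282.94 m.
Head difference: h(PZ-8) − h(PZ-10) = 288.72 − 282.94 = 5.78 m.
Hydraulic gradient: i = |Δh| / L = 5.78 / 1103.3 = 0.00524.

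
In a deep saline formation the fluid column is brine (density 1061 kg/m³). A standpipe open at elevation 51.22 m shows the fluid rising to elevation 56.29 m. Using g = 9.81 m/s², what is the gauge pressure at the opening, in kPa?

P ≈ 52.8 kPa

Pressure head ψ = h − z = 56.29 − 51.22 = 5.07 m.
P = ρgψ = 1061 × 9.81 × 5.07 = 52771 Pa ≈ 52.8 kPa.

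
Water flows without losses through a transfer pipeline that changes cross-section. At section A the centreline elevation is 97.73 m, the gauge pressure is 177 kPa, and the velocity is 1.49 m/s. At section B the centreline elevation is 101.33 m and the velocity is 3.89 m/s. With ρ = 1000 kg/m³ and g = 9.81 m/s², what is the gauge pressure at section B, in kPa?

P₂ ≈ 135 kPa

Pressure head at A: ψ₁ = P₁/(ρg) = 177×1000 / (1000 × 9.81) = 18.04 m.
Velocity heads: v₁²/2g = 1.49²/19.62 = 0.113 m; v₂²/2g = 3.89²/19.62 = 0.771 m.
Total head H = z₁ + ψ₁ + v₁²/2g = 97.73 + 18.04 + 0.113 = 115.88 m.
ψ₂ = H − z₂ − v₂²/2g = 115.88 − 101.33 − 0.771 = 13.78 m.
P₂ = ρgψ₂ = 1000 × 9.81 × 13.78 ≈ 135 kPa.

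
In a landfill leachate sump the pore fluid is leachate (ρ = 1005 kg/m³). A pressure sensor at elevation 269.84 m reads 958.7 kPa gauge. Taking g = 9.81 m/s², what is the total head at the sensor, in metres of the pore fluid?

ψ = P/(ρg) = 958.7×1000 / (1005 × 9.81) = 97.24 m.
h = z + ψ = 269.84 + 97.24 = 367.08 m.

h ≈ 367.08 m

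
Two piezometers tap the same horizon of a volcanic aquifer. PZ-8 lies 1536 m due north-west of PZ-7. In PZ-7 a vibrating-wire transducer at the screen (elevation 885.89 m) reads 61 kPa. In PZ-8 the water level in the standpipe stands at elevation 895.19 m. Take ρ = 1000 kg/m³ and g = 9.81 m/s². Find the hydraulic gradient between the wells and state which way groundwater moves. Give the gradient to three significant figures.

i ≈ 0.00201; groundwater flows toward the south-east

Pressure head at PZ-7: ψ = P/(ρg) = 61×1000 / (1000 × 9.81) = 6.22 m.
Total head at PZ-7: h = z + ψ = 885.89 + 6.22 = 892.11 m.
Total head at PZ-8: h = 895.19 m (water level in the piezometer is the total head).
Head difference: h(PZ-7) − h(PZ-8) = 892.11 − 895.19 = -3.08 m.
Hydraulic gradient: i = |Δh| / L = 3.08 / 1536 = 0.00201.
Flow is from higher to lower head: from PZ-8 toward PZ-7, i.e. toward the south-east.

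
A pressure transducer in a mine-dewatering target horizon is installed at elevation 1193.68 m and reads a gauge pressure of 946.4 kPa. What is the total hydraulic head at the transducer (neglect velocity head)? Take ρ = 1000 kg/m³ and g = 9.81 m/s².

h ≈ 1290.15 m

ψ = P/(ρg) = 946.4×1000 / (1000 × 9.81) = 96.47 m.
h = z + ψ = 1193.68 + 96.47 = 1290.15 m.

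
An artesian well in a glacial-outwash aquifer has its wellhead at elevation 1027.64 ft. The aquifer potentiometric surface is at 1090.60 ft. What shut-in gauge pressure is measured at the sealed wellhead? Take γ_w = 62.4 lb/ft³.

P ≈ 27.3 psi

Head above the cap: Δh = 1090.60 − 1027.64 = 62.96 ft.
P = γΔh/144 = 62.4 × 62.96 / 144 = 27.3 psi.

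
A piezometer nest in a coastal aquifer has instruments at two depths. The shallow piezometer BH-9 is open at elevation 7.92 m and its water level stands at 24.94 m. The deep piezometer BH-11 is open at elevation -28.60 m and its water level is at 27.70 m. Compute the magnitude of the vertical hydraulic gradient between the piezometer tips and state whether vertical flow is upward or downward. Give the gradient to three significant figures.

|i_v| ≈ 0.0756; vertical flow is upward

Total head at BH-9: h = 24.94 m (water level in the standpipe).
Total head at BH-11: h = 27.70 m.
Δh = h(BH-9) − h(BH-11) = 24.94 − 27.70 = -2.76 m.
Vertical separation Δz = 7.92 − (-28.60) = 36.52 m.
|i_v| = |Δh| / Δz = 2.76 / 36.52 = 0.0756.
Head is higher in the deep piezometer, so vertical flow is upward (discharge condition).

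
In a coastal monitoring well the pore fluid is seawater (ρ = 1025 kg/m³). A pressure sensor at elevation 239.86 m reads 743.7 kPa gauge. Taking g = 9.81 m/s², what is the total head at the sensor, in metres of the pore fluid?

ψ = P/(ρg) = 743.7×1000 / (1025 × 9.81) = 73.96 m.
h = z + ψ = 239.86 + 73.96 = 313.82 m.

h ≈ 313.82 m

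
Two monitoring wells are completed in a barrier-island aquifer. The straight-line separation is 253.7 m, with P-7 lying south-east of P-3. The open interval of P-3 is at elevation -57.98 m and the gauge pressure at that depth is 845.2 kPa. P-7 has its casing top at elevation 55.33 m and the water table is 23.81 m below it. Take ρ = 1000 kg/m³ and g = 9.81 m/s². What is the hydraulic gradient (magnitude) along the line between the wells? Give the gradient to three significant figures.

Pressure head at P-3: ψ = P/(ρg) = 845.2×1000 / (1000 × 9.81) = 86.16 m.
Total head at P-3: h = z + ψ = -57.98 + 86.16 = 28.18 m.
Total head at P-7: h = 55.33 − 23.81 = 31.52 m.
Head difference: h(P-3) − h(P-7) = 28.18 − 31.52 = -3.34 m.
Hydraulic gradient: i = |Δh| / L = 3.34 / 253.7 = 0.0132.

i ≈ 0.0132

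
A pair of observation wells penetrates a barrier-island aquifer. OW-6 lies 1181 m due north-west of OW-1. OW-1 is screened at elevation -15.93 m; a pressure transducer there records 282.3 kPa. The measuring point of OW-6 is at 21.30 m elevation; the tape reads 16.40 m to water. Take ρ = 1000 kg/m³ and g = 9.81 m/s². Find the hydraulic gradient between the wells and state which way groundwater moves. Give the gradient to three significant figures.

i ≈ 0.00673; groundwater flows toward the north-west

Pressure head at OW-1: ψ = P/(ρg) = 282.3×1000 / (1000 × 9.81) = 28.78 m.
Total head at OW-1: h = z + ψ = -15.93 + 28.78 = 12.85 m.
Total head at OW-6: h = 21.30 − 16.40 = 4.90 m.
Head difference: h(OW-1) − h(OW-6) = 12.85 − 4.90 = 7.95 m.
Hydraulic gradient: i = |Δh| / L = 7.95 / 1181 = 0.00673.
Flow is from higher to lower head: from OW-1 toward OW-6, i.e. toward the north-west.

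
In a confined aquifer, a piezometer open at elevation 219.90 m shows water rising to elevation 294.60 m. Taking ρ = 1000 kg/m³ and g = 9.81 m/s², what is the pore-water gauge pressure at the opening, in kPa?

Pressure head ψ = h − z = 294.60 − 219.90 = 74.70 m.
P = ρgψ = 1000 × 9.81 × 74.70 = 732807 Pa ≈ 733 kPa.

P ≈ 733 kPa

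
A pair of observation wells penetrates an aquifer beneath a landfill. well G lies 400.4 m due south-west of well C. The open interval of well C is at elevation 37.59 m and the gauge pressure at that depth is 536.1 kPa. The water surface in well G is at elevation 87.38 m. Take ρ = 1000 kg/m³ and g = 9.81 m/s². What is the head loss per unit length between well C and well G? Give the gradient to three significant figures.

i ≈ 0.0121 m/m

Pressure head at well C: ψ = P/(ρg) = 536.1×1000 / (1000 × 9.81) = 54.65 m.
Total head at well C: h = z + ψ = 37.59 + 54.65 = 92.24 m.
Total head at well G: h = 87.38 m (water level in the piezometer is the total head).
Head difference: h(well C) − h(well G) = 92.24 − 87.38 = 4.86 m.
Hydraulic gradient: i = |Δh| / L = 4.86 / 400.4 = 0.0121.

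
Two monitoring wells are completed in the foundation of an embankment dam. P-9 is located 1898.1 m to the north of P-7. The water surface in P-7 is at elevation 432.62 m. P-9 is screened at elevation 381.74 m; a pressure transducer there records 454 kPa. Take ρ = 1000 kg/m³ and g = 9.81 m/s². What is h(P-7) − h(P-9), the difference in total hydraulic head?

Δh ≈ 4.60 m

Total head at P-7: h = 432.62 m (water level in the piezometer is the total head).
Pressure head at P-9: ψ = P/(ρg) = 454×1000 / (1000 × 9.81) = 46.28 m.
Total head at P-9: h = z + ψ = 381.74 + 46.28 = 428.02 m.
Head difference: h(P-7) − h(P-9) = 432.62 − 428.02 = 4.60 m.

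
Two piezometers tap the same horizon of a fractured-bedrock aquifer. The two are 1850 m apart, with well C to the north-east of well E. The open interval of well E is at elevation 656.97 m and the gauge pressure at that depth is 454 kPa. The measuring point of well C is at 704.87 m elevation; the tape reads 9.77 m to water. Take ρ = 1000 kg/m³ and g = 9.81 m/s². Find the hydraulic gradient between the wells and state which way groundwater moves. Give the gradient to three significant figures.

i ≈ 0.00441; groundwater flows toward the north-east

Pressure head at well E: ψ = P/(ρg) = 454×1000 / (1000 × 9.81) = 46.28 m.
Total head at well E: h = z + ψ = 656.97 + 46.28 = 703.25 m.
Total head at well C: h = 704.87 − 9.77 = 695.10 m.
Head difference: h(well E) − h(well C) = 703.25 − 695.10 = 8.15 m.
Hydraulic gradient: i = |Δh| / L = 8.15 / 1850 = 0.00441.
Flow is from higher to lower head: from well E toward well C, i.e. toward the north-east.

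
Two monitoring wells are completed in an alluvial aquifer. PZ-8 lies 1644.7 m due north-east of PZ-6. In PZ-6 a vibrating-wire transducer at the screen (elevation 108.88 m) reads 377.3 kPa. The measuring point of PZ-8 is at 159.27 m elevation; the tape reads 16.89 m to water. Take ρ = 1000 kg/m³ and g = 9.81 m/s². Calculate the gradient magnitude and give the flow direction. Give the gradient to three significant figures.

Pressure head at PZ-6: ψ = P/(ρg) = 377.3×1000 / (1000 × 9.81) = 38.46 m.
Total head at PZ-6: h = z + ψ = 108.88 + 38.46 = 147.34 m.
Total head at PZ-8: h = 159.27 − 16.89 = 142.38 m.
Head difference: h(PZ-6) − h(PZ-8) = 147.34 − 142.38 = 4.96 m.
Hydraulic gradient: i = |Δh| / L = 4.96 / 1644.7 = 0.00302.
Flow is from higher to lower head: from PZ-6 toward PZ-8, i.e. toward the north-east.

i ≈ 0.00302; groundwater flows toward the north-east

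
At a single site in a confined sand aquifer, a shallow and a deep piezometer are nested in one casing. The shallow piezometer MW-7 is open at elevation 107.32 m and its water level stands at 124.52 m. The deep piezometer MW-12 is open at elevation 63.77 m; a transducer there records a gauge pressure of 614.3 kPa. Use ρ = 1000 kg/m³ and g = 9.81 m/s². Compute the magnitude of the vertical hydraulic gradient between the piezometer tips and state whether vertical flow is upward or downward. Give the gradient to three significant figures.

|i_v| ≈ 0.0429; vertical flow is upward

Total head at MW-7: h = 124.52 m (water level in the standpipe).
Pressure head at MW-12: ψ = P/(ρg) = 614.3×1000 / (1000 × 9.81) = 62.62 m.
Total head at MW-12: h = z + ψ = 63.77 + 62.62 = 126.39 m.
Δh = h(MW-7) − h(MW-12) = 124.52 − 126.39 = -1.87 m.
Vertical separation Δz = 107.32 − 63.77 = 43.55 m.
|i_v| = |Δh| / Δz = 1.87 / 43.55 = 0.0429.
Head is higher in the deep piezometer, so vertical flow is upward (discharge condition).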